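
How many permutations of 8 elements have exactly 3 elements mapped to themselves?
Choose the 3 fixed points C(8,3) = 56, derange the rest: !5 = Σ_{j=0}^{5} (-1)^j·5!/j! = 120 - 120 + 60 - 20 + 5 - 1 = 44. Product = 56 × 44 = 2464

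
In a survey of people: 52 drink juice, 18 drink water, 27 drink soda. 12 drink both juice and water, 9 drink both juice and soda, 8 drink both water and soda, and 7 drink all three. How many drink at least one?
|A∪B∪C| = 52+18+27-12-9-8+7 = 75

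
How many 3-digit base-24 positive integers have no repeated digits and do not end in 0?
Last digit: 23 nonzero choices. First digit: 22 (nonzero, ≠last). Middle 1: P(22,1) = 22. Total = 11132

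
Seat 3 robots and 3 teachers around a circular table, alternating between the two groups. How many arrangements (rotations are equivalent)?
Fix one of the robots: (3-1)! ways for the remaining robots, × 3! ways for the teachers = 2 × 6 = 12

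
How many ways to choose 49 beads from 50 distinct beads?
C(50,49) = 50!/(49!×1!) = 50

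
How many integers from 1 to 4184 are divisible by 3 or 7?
⌊4184/3⌋ + ⌊4184/7⌋ - ⌊4184/21⌋ = 1394 + 597 - 199 = 1792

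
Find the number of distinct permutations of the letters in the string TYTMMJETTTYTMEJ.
15! / (3! × 6! × 2! × 2! × 2!) = 37837800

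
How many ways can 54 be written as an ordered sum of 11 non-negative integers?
C(54+11-1, 11-1) = C(64, 10) = 151473214816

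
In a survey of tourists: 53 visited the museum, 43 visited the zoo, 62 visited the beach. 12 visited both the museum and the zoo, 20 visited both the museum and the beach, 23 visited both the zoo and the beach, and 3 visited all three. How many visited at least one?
|A∪B∪C| = 53+43+62-12-20-23+3 = 106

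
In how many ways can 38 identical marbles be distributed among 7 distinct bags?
C(38+7-1, 7-1) = C(44, 6) = 7059052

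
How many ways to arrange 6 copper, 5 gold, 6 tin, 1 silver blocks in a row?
18! / (6! × 5! × 6! × 1!) = 102918816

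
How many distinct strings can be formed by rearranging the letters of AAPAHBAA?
8! / (1! × 1! × 1! × 5!) = 336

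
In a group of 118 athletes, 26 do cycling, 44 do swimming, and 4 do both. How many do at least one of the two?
|A∪B| = |A| + |B| - |A∩B| = 26 + 44 - 4 = 66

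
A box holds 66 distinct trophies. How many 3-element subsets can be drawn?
C(66,3) = 66!/(3!×63!) = 45760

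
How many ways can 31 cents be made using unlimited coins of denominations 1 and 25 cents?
Coefficient of x^31 in 1/(1-x^1) · 1/(1-x^25). Use j coins of 25 for j = 0..⌊31/25⌋ = 1, the rest in 1s: 1 + 1 = 2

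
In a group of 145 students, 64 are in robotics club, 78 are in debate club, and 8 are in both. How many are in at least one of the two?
|A∪B| = |A| + |B| - |A∩B| = 64 + 78 - 8 = 134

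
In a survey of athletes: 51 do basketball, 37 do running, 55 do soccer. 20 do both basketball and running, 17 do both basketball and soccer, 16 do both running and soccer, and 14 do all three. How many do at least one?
|A∪B∪C| = 51+37+55-20-17-16+14 = 104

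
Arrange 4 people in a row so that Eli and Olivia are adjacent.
Treat as block: (4-1)! × 2! = 6 × 2 = 12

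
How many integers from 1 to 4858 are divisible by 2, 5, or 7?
⌊4858/2⌋+⌊4858/5⌋+⌊4858/7⌋ - ⌊4858/10⌋-⌊4858/14⌋-⌊4858/35⌋ + ⌊4858/70⌋ = 2429+971+694 - 485-347-138 + 69 = 3193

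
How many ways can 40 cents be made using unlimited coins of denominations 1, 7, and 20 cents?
Coefficient of x^40 in 1/(1-x^1) · 1/(1-x^7) · 1/(1-x^20). Case on j = number of 20-cent coins (j = 0..2); remainder r = 40 - 20j is made from {1,7} in ⌊r/7⌋+1 ways. r = 40, 20, 0 → 6 + 3 + 1 = 10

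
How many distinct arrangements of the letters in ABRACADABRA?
11! / (5! × 2! × 2! × 1! × 1!) = 83160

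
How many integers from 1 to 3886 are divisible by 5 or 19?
⌊3886/5⌋ + ⌊3886/19⌋ - ⌊3886/95⌋ = 777 + 204 - 40 = 941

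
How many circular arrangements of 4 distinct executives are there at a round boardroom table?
Circular: fix one position, arrange the rest. (4-1)! = 6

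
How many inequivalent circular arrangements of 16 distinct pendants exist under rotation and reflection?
(16-1)!/2 = 1307674368000/2 = 653837184000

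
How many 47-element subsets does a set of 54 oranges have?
C(54,47) = 54!/(47!×7!) = 177100560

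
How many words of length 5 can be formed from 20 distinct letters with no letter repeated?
P(20,5) = 20!/(20-5)! = 1860480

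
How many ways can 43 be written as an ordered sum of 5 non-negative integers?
C(43+5-1, 5-1) = C(47, 4) = 178365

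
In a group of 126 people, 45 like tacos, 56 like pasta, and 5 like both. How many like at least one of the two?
|A∪B| = |A| + |B| - |A∩B| = 45 + 56 - 5 = 96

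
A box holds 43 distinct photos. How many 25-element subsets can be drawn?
C(43,25) = 43!/(25!×18!) = 608359048206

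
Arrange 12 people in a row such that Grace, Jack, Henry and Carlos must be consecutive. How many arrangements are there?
Treat the 4 as one block: (12-4+1)! × 4! = 362880 × 24 = 8709120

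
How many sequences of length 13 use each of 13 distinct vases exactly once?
13! = 6227020800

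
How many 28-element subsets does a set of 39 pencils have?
C(39,28) = 39!/(28!×11!) = 1676056044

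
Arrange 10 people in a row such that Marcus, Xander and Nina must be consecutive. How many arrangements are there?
Treat the 3 as one block: (10-3+1)! × 3! = 40320 × 6 = 241920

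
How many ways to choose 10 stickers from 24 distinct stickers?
C(24,10) = 24!/(10!×14!) = 1961256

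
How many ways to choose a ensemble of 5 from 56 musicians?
C(56,5) = 56!/(5!×51!) = 3819816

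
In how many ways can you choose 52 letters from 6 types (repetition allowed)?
C(52+6-1, 6-1) = C(57, 5) = 4187106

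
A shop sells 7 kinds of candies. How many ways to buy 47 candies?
C(47+7-1, 7-1) = C(53, 6) = 22957480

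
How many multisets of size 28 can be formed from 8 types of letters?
C(28+8-1, 8-1) = C(35, 7) = 6724520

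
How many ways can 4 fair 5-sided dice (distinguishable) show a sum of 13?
Coefficient of x^13 in (x + x² + ... + x^5)^4. By inclusion-exclusion on dice exceeding 5: Σ_j (-1)^j C(4,j)·C(13-1-5j, 3) = C(4,0)·C(12,3) - C(4,1)·C(7,3) = 1·220 - 4·35 = 80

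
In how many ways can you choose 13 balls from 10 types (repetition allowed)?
C(13+10-1, 10-1) = C(22, 9) = 497420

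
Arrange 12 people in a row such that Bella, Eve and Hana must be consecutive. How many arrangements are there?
Treat the 3 as one block: (12-3+1)! × 3! = 3628800 × 6 = 21772800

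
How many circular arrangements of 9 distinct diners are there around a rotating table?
Circular: fix one position, arrange the rest. (9-1)! = 40320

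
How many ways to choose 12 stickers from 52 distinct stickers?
C(52,12) = 52!/(12!×40!) = 206379406870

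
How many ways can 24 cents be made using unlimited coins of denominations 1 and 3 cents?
Coefficient of x^24 in 1/(1-x^1) · 1/(1-x^3). Use j coins of 3 for j = 0..⌊24/3⌋ = 8, the rest in 1s: 8 + 1 = 9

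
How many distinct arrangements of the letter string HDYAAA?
6! / (1! × 3! × 1! × 1!) = 120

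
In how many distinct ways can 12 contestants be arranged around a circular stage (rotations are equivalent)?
Circular: fix one position, arrange the rest. (12-1)! = 39916800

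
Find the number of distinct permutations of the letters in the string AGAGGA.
6! / (3! × 3!) = 20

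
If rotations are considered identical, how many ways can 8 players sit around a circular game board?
Circular: fix one position, arrange the rest. (8-1)! = 5040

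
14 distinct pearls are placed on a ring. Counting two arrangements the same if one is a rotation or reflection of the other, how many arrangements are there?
(14-1)!/2 = 6227020800/2 = 3113510400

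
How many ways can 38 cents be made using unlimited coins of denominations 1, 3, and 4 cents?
Coefficient of x^38 in 1/(1-x^1) · 1/(1-x^3) · 1/(1-x^4). Case on j = number of 4-cent coins (j = 0..9); remainder r = 38 - 4j is made from {1,3} in ⌊r/3⌋+1 ways. r = 38, 34, 30, 26, 22, 18, 14, 10, 6, 2 → 13 + 12 + 11 + 9 + 8 + 7 + 5 + 4 + 3 + 1 = 73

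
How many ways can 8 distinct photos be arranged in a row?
8! = 40320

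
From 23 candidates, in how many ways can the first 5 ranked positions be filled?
P(23,5) = 23!/(23-5)! = 4037880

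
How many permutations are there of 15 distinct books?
15! = 1307674368000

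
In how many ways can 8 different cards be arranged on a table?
8! = 40320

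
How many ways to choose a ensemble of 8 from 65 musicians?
C(65,8) = 65!/(8!×57!) = 5047381560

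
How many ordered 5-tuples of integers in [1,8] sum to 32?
Coefficient of x^32 in (x + x² + ... + x^8)^5. By inclusion-exclusion on dice exceeding 8: Σ_j (-1)^j C(5,j)·C(32-1-8j, 4) = C(5,0)·C(31,4) - C(5,1)·C(23,4) + C(5,2)·C(15,4) - C(5,3)·C(7,4) = 1·31465 - 5·8855 + 10·1365 - 10·35 = 490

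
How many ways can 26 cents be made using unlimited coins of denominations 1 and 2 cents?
Coefficient of x^26 in 1/(1-x^1) · 1/(1-x^2). Use j coins of 2 for j = 0..⌊26/2⌋ = 13, the rest in 1s: 13 + 1 = 14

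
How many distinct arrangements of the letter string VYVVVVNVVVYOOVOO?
16! / (9! × 2! × 4! × 1!) = 1201200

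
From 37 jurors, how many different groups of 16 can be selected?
C(37,16) = 37!/(16!×21!) = 12875774670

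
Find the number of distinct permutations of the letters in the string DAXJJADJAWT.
11! / (2! × 1! × 3! × 3! × 1! × 1!) = 554400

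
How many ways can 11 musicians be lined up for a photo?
11! = 39916800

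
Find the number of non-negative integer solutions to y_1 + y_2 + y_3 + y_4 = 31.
C(31+4-1, 4-1) = C(34, 3) = 5984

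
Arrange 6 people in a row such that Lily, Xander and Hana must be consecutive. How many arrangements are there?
Treat the 3 as one block: (6-3+1)! × 3! = 24 × 6 = 144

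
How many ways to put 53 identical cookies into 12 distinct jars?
C(53+12-1, 12-1) = C(64, 11) = 743595781824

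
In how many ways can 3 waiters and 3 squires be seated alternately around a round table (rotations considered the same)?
Fix one of the waiters: (3-1)! ways for the remaining waiters, × 3! ways for the squires = 2 × 6 = 12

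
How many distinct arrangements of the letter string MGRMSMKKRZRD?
12! / (1! × 1! × 1! × 2! × 3! × 1! × 3!) = 6652800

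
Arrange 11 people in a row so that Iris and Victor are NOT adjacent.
Total - adjacent = 11! - (11-1)!×2 = 39916800 - 7257600 = 32659200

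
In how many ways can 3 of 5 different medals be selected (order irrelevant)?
C(5,3) = 5!/(3!×2!) = 10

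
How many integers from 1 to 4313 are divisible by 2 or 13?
⌊4313/2⌋ + ⌊4313/13⌋ - ⌊4313/26⌋ = 2156 + 331 - 165 = 2322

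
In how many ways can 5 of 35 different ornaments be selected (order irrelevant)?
C(35,5) = 35!/(5!×30!) = 324632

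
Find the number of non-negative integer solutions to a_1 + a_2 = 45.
C(45+2-1, 2-1) = C(46, 1) = 46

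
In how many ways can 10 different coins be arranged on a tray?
10! = 3628800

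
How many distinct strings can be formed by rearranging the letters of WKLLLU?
6! / (1! × 3! × 1! × 1!) = 120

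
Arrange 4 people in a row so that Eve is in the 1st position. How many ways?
Fix one position: (4-1)! = 6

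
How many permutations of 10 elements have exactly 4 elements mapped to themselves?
Choose the 4 fixed points C(10,4) = 210, derange the rest: !6 = Σ_{j=0}^{6} (-1)^j·6!/j! = 720 - 720 + 360 - 120 + 30 - 6 + 1 = 265. Product = 210 × 265 = 55650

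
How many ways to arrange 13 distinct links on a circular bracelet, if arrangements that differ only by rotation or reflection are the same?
(13-1)!/2 = 479001600/2 = 239500800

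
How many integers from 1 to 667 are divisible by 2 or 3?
⌊667/2⌋ + ⌊667/3⌋ - ⌊667/6⌋ = 333 + 222 - 111 = 444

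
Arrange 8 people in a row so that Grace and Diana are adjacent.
Treat as block: (8-1)! × 2! = 5040 × 2 = 10080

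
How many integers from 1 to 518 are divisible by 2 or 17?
⌊518/2⌋ + ⌊518/17⌋ - ⌊518/34⌋ = 259 + 30 - 15 = 274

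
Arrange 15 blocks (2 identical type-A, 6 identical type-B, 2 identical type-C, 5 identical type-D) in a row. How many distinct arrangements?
15! / (2! × 6! × 2! × 5!) = 3783780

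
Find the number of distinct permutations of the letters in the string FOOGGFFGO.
9! / (3! × 3! × 3!) = 1680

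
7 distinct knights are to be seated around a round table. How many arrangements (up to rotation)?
Circular: fix one position, arrange the rest. (7-1)! = 720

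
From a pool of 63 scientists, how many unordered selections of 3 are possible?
C(63,3) = 63!/(3!×60!) = 39711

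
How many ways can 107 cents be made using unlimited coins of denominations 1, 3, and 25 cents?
Coefficient of x^107 in 1/(1-x^1) · 1/(1-x^3) · 1/(1-x^25). Case on j = number of 25-cent coins (j = 0..4); remainder r = 107 - 25j is made from {1,3} in ⌊r/3⌋+1 ways. r = 107, 82, 57, 32, 7 → 36 + 28 + 20 + 11 + 3 = 98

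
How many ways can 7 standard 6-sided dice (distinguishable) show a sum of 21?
Coefficient of x^21 in (x + x² + ... + x^6)^7. By inclusion-exclusion on dice exceeding 6: Σ_j (-1)^j C(7,j)·C(21-1-6j, 6) = C(7,0)·C(20,6) - C(7,1)·C(14,6) + C(7,2)·C(8,6) = 1·38760 - 7·3003 + 21·28 = 18327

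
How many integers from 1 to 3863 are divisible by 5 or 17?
⌊3863/5⌋ + ⌊3863/17⌋ - ⌊3863/85⌋ = 772 + 227 - 45 = 954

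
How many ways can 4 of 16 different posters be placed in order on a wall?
P(16,4) = 16!/(16-4)! = 43680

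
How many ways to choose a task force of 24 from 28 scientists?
C(28,24) = 28!/(24!×4!) = 20475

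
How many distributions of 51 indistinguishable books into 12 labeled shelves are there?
C(51+12-1, 12-1) = C(62, 11) = 508271323092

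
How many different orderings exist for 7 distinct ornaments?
7! = 5040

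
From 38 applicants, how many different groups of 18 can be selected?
C(38,18) = 38!/(18!×20!) = 33578000610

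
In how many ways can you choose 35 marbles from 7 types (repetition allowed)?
C(35+7-1, 7-1) = C(41, 6) = 4496388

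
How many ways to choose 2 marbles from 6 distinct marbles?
C(6,2) = 6!/(2!×4!) = 15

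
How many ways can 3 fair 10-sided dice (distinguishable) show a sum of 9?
Coefficient of x^9 in (x + x² + ... + x^10)^3. By inclusion-exclusion on dice exceeding 10: Σ_j (-1)^j C(3,j)·C(9-1-10j, 2) = C(3,0)·C(8,2) = 1·28 = 28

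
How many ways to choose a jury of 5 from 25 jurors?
C(25,5) = 25!/(5!×20!) = 53130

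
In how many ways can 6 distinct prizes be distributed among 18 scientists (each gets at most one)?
P(18,6) = 18!/(18-6)! = 13366080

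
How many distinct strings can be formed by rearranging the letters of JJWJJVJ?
7! / (1! × 1! × 5!) = 42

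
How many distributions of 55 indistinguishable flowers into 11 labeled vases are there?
C(55+11-1, 11-1) = C(65, 10) = 179013799328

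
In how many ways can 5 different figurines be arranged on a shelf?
5! = 120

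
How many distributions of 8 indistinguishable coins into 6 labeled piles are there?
C(8+6-1, 6-1) = C(13, 5) = 1287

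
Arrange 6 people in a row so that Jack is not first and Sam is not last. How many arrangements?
By inclusion-exclusion: 6! - 2×(6-1)! + (6-2)! = 720 - 240 + 24 = 504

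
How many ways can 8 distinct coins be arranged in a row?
8! = 40320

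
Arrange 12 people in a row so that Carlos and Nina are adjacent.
Treat as block: (12-1)! × 2! = 39916800 × 2 = 79833600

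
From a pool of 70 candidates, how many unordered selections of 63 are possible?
C(70,63) = 70!/(63!×7!) = 1198774720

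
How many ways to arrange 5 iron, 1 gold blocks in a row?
6! / (5! × 1!) = 6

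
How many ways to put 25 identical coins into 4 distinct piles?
C(25+4-1, 4-1) = C(28, 3) = 3276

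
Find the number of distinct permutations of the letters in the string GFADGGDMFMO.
11! / (2! × 3! × 2! × 1! × 2! × 1!) = 831600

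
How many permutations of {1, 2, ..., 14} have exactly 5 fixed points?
Choose the 5 fixed points C(14,5) = 2002, derange the rest: !9 = Σ_{j=0}^{9} (-1)^j·9!/j! = 362880 - 362880 + 181440 - 60480 + 15120 - 3024 + 504 - 72 + 9 - 1 = 133496. Product = 2002 × 133496 = 267258992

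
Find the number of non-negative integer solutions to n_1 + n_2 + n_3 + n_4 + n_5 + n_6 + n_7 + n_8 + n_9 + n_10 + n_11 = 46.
C(46+11-1, 11-1) = C(56, 10) = 35607051480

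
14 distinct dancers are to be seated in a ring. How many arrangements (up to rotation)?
Circular: fix one position, arrange the rest. (14-1)! = 6227020800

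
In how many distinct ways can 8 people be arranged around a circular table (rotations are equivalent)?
Circular: fix one position, arrange the rest. (8-1)! = 5040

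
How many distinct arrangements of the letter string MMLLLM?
6! / (3! × 3!) = 20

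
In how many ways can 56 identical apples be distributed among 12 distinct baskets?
C(56+12-1, 12-1) = C(67, 11) = 1285063345176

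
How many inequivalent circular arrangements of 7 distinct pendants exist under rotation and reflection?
(7-1)!/2 = 720/2 = 360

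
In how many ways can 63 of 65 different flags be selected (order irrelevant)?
C(65,63) = 65!/(63!×2!) = 2080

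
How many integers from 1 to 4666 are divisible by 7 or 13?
⌊4666/7⌋ + ⌊4666/13⌋ - ⌊4666/91⌋ = 666 + 358 - 51 = 973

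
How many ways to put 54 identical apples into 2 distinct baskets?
C(54+2-1, 2-1) = C(55, 1) = 55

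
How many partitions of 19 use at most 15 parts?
By conjugation, equals partitions of 19 into parts ≤ 15. Let r_j(i) = number of partitions of i into parts ≤ j, for i = 0..19. r_1(i) = 1 for all i; r_j(i) = r_{j-1}(i) + r_j(i-j). Rows j = 2..15: ≤2: 1 1 2 2 3 3 4 4 5 5 6 6 7 7 8 8 9 9 10 10; ≤3: 1 1 2 3 4 5 7 8 10 12 14 16 19 21 24 27 30 33 37 40; ≤4: 1 1 2 3 5 6 9 11 15 18 23 27 34 39 47 54 64 72 84 94; ≤5: 1 1 2 3 5 7 10 13 18 23 30 37 47 57 70 84 101 119 141 164; ≤6: 1 1 2 3 5 7 11 14 20 26 35 44 58 71 90 110 136 163 199 235; ≤7: 1 1 2 3 5 7 11 15 21 28 38 49 65 82 105 131 164 201 248 300; ≤8: 1 1 2 3 5 7 11 15 22 29 40 52 70 89 116 146 186 230 288 352; ≤9: 1 1 2 3 5 7 11 15 22 30 41 54 73 94 123 157 201 252 318 393; ≤10: 1 1 2 3 5 7 11 15 22 30 42 55 75 97 128 164 212 267 340 423; ≤11: 1 1 2 3 5 7 11 15 22 30 42 56 76 99 131 169 219 278 355 445; ≤12: 1 1 2 3 5 7 11 15 22 30 42 56 77 100 133 172 224 285 366 460; ≤13: 1 1 2 3 5 7 11 15 22 30 42 56 77 101 134 174 227 290 373 471; ≤14: 1 1 2 3 5 7 11 15 22 30 42 56 77 101 135 175 229 293 378 478; ≤15: 1 1 2 3 5 7 11 15 22 30 42 56 77 101 135 176 230 295 381 483. r_15(19) = 483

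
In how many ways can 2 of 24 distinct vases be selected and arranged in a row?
P(24,2) = 24!/(24-2)! = 552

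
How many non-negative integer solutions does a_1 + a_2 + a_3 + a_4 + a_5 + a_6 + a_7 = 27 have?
C(27+7-1, 7-1) = C(33, 6) = 1107568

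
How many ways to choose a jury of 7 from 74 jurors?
C(74,7) = 74!/(7!×67!) = 1799579064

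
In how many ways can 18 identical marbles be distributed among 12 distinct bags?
C(18+12-1, 12-1) = C(29, 11) = 34597290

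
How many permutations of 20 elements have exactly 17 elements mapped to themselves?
Choose the 17 fixed points C(20,17) = 1140, derange the rest: !3 = Σ_{j=0}^{3} (-1)^j·3!/j! = 6 - 6 + 3 - 1 = 2. Product = 1140 × 2 = 2280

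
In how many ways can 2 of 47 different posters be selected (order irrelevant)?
C(47,2) = 47!/(2!×45!) = 1081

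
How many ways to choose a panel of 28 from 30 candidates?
C(30,28) = 30!/(28!×2!) = 435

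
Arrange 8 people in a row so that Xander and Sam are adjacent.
Treat as block: (8-1)! × 2! = 5040 × 2 = 10080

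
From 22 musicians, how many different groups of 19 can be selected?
C(22,19) = 22!/(19!×3!) = 1540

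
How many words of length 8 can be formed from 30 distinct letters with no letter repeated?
P(30,8) = 30!/(30-8)! = 235989936000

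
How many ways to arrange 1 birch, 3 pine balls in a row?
4! / (1! × 3!) = 4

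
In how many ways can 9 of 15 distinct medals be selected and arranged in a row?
P(15,9) = 15!/(15-9)! = 1816214400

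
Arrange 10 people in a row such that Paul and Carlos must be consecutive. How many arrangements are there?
Treat the 2 as one block: (10-2+1)! × 2! = 362880 × 2 = 725760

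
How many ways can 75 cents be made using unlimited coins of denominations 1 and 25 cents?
Coefficient of x^75 in 1/(1-x^1) · 1/(1-x^25). Use j coins of 25 for j = 0..⌊75/25⌋ = 3, the rest in 1s: 3 + 1 = 4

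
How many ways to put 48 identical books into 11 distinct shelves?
C(48+11-1, 11-1) = C(58, 10) = 52179482355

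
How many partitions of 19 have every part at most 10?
Let r_j(i) = number of partitions of i into parts ≤ j, for i = 0..19. r_1(i) = 1 for all i; r_j(i) = r_{j-1}(i) + r_j(i-j). Rows j = 2..10: ≤2: 1 1 2 2 3 3 4 4 5 5 6 6 7 7 8 8 9 9 10 10; ≤3: 1 1 2 3 4 5 7 8 10 12 14 16 19 21 24 27 30 33 37 40; ≤4: 1 1 2 3 5 6 9 11 15 18 23 27 34 39 47 54 64 72 84 94; ≤5: 1 1 2 3 5 7 10 13 18 23 30 37 47 57 70 84 101 119 141 164; ≤6: 1 1 2 3 5 7 11 14 20 26 35 44 58 71 90 110 136 163 199 235; ≤7: 1 1 2 3 5 7 11 15 21 28 38 49 65 82 105 131 164 201 248 300; ≤8: 1 1 2 3 5 7 11 15 22 29 40 52 70 89 116 146 186 230 288 352; ≤9: 1 1 2 3 5 7 11 15 22 30 41 54 73 94 123 157 201 252 318 393; ≤10: 1 1 2 3 5 7 11 15 22 30 42 55 75 97 128 164 212 267 340 423. r_10(19) = 423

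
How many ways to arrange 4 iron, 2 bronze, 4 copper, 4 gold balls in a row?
14! / (4! × 2! × 4! × 4!) = 3153150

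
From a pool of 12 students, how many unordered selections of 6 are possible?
C(12,6) = 12!/(6!×6!) = 924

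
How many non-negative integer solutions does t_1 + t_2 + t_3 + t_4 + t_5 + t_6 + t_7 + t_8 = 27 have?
C(27+8-1, 8-1) = C(34, 7) = 5379616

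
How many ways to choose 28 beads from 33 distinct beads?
C(33,28) = 33!/(28!×5!) = 237336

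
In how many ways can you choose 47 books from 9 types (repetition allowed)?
C(47+9-1, 9-1) = C(55, 8) = 1217566350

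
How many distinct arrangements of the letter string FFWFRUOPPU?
10! / (1! × 2! × 1! × 2! × 1! × 3!) = 151200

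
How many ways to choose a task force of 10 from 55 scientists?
C(55,10) = 55!/(10!×45!) = 29248649430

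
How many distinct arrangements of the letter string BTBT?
4! / (2! × 2!) = 6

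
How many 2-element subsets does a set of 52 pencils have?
C(52,2) = 52!/(2!×50!) = 1326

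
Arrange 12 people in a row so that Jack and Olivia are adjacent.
Treat as block: (12-1)! × 2! = 39916800 × 2 = 79833600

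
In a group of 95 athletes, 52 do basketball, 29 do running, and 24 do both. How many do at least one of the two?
|A∪B| = |A| + |B| - |A∩B| = 52 + 29 - 24 = 57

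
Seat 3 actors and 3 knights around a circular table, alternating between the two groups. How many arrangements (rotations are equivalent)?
Fix one of the actors: (3-1)! ways for the remaining actors, × 3! ways for the knights = 2 × 6 = 12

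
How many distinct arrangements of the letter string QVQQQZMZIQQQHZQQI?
17! / (1! × 1! × 3! × 1! × 9! × 2!) = 81681600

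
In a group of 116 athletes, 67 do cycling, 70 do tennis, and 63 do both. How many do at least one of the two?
|A∪B| = |A| + |B| - |A∩B| = 67 + 70 - 63 = 74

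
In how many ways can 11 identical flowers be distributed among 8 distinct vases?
C(11+8-1, 8-1) = C(18, 7) = 31824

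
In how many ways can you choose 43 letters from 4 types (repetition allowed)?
C(43+4-1, 4-1) = C(46, 3) = 15180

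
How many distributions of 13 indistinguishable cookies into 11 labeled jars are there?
C(13+11-1, 11-1) = C(23, 10) = 1144066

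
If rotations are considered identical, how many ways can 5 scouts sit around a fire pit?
Circular: fix one position, arrange the rest. (5-1)! = 24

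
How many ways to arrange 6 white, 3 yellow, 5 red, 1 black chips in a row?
15! / (6! × 3! × 5! × 1!) = 2522520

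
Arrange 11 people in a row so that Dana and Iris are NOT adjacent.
Total - adjacent = 11! - (11-1)!×2 = 39916800 - 7257600 = 32659200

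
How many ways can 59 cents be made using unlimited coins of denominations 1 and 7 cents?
Coefficient of x^59 in 1/(1-x^1) · 1/(1-x^7). Use j coins of 7 for j = 0..⌊59/7⌋ = 8, the rest in 1s: 8 + 1 = 9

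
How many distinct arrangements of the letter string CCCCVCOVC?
9! / (2! × 6! × 1!) = 252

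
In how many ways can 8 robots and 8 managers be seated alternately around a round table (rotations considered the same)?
Fix one of the robots: (8-1)! ways for the remaining robots, × 8! ways for the managers = 5040 × 40320 = 203212800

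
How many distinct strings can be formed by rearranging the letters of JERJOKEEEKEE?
12! / (2! × 1! × 1! × 2! × 6!) = 166320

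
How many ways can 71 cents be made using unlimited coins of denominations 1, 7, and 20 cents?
Coefficient of x^71 in 1/(1-x^1) · 1/(1-x^7) · 1/(1-x^20). Case on j = number of 20-cent coins (j = 0..3); remainder r = 71 - 20j is made from {1,7} in ⌊r/7⌋+1 ways. r = 71, 51, 31, 11 → 11 + 8 + 5 + 2 = 26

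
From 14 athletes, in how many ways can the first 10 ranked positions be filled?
P(14,10) = 14!/(14-10)! = 3632428800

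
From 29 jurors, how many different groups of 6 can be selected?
C(29,6) = 29!/(6!×23!) = 475020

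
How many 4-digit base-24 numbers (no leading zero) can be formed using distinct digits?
First digit: 23 choices (nonzero). Then descending: 23 × 23 × 22 × 21 = 244398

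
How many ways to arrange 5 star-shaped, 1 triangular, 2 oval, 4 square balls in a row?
12! / (5! × 1! × 2! × 4!) = 83160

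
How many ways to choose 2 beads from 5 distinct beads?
C(5,2) = 5!/(2!×3!) = 10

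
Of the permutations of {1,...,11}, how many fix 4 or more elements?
Exactly j fixed points: C(11,j)·!(11-j); sum over j ≥ 4 (derangement numbers via !m = (m-1)·(!(m-1) + !(m-2)): !0..!7 = 1, 0, 1, 2, 9, 44, 265, 1854). Σ_{j=4}^{11} C(11,j)·!(11-j) = C(11,4)·!7 + C(11,5)·!6 + C(11,6)·!5 + C(11,7)·!4 + C(11,8)·!3 + C(11,9)·!2 + C(11,10)·!1 + C(11,11)·!0 = 330·1854 + 462·265 + 462·44 + 330·9 + 165·2 + 55·1 + 11·0 + 1·1 = 757934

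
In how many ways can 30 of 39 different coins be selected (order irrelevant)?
C(39,30) = 39!/(30!×9!) = 211915132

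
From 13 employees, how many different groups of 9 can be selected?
C(13,9) = 13!/(9!×4!) = 715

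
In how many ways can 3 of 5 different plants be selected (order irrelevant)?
C(5,3) = 5!/(3!×2!) = 10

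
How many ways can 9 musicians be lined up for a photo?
9! = 362880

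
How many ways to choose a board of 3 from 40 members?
C(40,3) = 40!/(3!×37!) = 9880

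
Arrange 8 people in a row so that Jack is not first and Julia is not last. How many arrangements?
By inclusion-exclusion: 8! - 2×(8-1)! + (8-2)! = 40320 - 10080 + 720 = 30960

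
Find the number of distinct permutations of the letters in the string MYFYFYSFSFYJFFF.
15! / (4! × 1! × 2! × 7! × 1!) = 5405400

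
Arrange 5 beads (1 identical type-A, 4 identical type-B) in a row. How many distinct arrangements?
5! / (1! × 4!) = 5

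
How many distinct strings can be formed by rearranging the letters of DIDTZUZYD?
9! / (2! × 1! × 1! × 1! × 3! × 1!) = 30240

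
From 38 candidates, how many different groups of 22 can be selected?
C(38,22) = 38!/(22!×16!) = 22239974430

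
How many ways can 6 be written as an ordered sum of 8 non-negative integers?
C(6+8-1, 8-1) = C(13, 7) = 1716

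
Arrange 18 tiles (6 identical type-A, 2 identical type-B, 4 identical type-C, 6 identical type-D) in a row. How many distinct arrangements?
18! / (6! × 2! × 4! × 6!) = 257297040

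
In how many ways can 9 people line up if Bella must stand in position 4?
Fix one position: (9-1)! = 40320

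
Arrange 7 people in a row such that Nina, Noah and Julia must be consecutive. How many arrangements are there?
Treat the 3 as one block: (7-3+1)! × 3! = 120 × 6 = 720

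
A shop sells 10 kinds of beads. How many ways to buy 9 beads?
C(9+10-1, 10-1) = C(18, 9) = 48620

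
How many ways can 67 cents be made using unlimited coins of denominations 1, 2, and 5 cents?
Coefficient of x^67 in 1/(1-x^1) · 1/(1-x^2) · 1/(1-x^5). Case on j = number of 5-cent coins (j = 0..13); remainder r = 67 - 5j is made from {1,2} in ⌊r/2⌋+1 ways. r = 67, 62, 57, 52, 47, 42, 37, 32, 27, 22, 17, 12, 7, 2 → 34 + 32 + 29 + 27 + 24 + 22 + 19 + 17 + 14 + 12 + 9 + 7 + 4 + 2 = 252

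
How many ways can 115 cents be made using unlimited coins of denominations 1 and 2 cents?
Coefficient of x^115 in 1/(1-x^1) · 1/(1-x^2). Use j coins of 2 for j = 0..⌊115/2⌋ = 57, the rest in 1s: 57 + 1 = 58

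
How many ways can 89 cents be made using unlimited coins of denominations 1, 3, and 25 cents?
Coefficient of x^89 in 1/(1-x^1) · 1/(1-x^3) · 1/(1-x^25). Case on j = number of 25-cent coins (j = 0..3); remainder r = 89 - 25j is made from {1,3} in ⌊r/3⌋+1 ways. r = 89, 64, 39, 14 → 30 + 22 + 14 + 5 = 71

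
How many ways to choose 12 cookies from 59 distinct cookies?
C(59,12) = 59!/(12!×47!) = 1119487075980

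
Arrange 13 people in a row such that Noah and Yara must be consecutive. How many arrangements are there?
Treat the 2 as one block: (13-2+1)! × 2! = 479001600 × 2 = 958003200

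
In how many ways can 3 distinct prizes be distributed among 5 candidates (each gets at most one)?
P(5,3) = 5!/(5-3)! = 60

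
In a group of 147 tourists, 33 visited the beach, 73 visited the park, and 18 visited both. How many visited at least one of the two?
|A∪B| = |A| + |B| - |A∩B| = 33 + 73 - 18 = 88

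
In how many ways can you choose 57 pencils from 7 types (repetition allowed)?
C(57+7-1, 7-1) = C(63, 6) = 67945521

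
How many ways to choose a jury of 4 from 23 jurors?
C(23,4) = 23!/(4!×19!) = 8855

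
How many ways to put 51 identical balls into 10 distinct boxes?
C(51+10-1, 10-1) = C(60, 9) = 14783142660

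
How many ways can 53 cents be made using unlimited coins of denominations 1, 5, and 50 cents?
Coefficient of x^53 in 1/(1-x^1) · 1/(1-x^5) · 1/(1-x^50). Case on j = number of 50-cent coins (j = 0..1); remainder r = 53 - 50j is made from {1,5} in ⌊r/5⌋+1 ways. r = 53, 3 → 11 + 1 = 12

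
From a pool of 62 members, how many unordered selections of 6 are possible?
C(62,6) = 62!/(6!×56!) = 61474519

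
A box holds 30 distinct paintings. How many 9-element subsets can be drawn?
C(30,9) = 30!/(9!×21!) = 14307150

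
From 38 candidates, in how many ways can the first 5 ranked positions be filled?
P(38,5) = 38!/(38-5)! = 60233040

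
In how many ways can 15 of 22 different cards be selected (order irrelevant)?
C(22,15) = 22!/(15!×7!) = 170544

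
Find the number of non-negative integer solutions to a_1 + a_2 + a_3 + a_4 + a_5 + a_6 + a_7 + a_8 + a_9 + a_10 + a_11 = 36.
C(36+11-1, 11-1) = C(46, 10) = 4076350421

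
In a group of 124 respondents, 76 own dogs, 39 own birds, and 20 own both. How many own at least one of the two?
|A∪B| = |A| + |B| - |A∩B| = 76 + 39 - 20 = 95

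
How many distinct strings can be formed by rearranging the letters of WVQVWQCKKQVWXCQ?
15! / (3! × 1! × 2! × 2! × 4! × 3!) = 378378000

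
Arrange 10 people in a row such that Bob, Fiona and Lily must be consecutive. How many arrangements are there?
Treat the 3 as one block: (10-3+1)! × 3! = 40320 × 6 = 241920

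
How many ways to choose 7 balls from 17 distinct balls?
C(17,7) = 17!/(7!×10!) = 19448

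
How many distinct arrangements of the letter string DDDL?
4! / (1! × 3!) = 4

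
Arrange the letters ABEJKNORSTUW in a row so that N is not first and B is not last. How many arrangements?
By inclusion-exclusion: 12! - 2×(12-1)! + (12-2)! = 479001600 - 79833600 + 3628800 = 402796800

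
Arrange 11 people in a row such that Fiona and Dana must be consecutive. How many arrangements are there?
Treat the 2 as one block: (11-2+1)! × 2! = 3628800 × 2 = 7257600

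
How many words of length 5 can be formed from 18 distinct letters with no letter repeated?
P(18,5) = 18!/(18-5)! = 1028160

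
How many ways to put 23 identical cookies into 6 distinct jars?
C(23+6-1, 6-1) = C(28, 5) = 98280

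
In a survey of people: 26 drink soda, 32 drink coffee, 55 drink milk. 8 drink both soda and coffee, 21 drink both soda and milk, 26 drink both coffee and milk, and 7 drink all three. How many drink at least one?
|A∪B∪C| = 26+32+55-8-21-26+7 = 65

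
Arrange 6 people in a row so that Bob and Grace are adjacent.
Treat as block: (6-1)! × 2! = 120 × 2 = 240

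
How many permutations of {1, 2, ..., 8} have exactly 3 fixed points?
Choose the 3 fixed points C(8,3) = 56, derange the rest: !5 = Σ_{j=0}^{5} (-1)^j·5!/j! = 120 - 120 + 60 - 20 + 5 - 1 = 44. Product = 56 × 44 = 2464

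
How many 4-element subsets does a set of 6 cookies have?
C(6,4) = 6!/(4!×2!) = 15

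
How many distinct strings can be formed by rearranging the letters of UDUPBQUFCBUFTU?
14! / (1! × 1! × 1! × 2! × 5! × 1! × 1! × 2!) = 181621440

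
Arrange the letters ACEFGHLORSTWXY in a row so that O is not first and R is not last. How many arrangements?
By inclusion-exclusion: 14! - 2×(14-1)! + (14-2)! = 87178291200 - 12454041600 + 479001600 = 75203251200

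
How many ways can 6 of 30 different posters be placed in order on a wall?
P(30,6) = 30!/(30-6)! = 427518000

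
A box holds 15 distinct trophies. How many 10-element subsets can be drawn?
C(15,10) = 15!/(10!×5!) = 3003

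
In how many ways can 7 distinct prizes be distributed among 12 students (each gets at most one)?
P(12,7) = 12!/(12-7)! = 3991680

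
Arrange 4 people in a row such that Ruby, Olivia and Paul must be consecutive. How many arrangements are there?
Treat the 3 as one block: (4-3+1)! × 3! = 2 × 6 = 12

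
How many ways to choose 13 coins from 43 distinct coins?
C(43,13) = 43!/(13!×30!) = 36576848168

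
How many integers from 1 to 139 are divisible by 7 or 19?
⌊139/7⌋ + ⌊139/19⌋ - ⌊139/133⌋ = 19 + 7 - 1 = 25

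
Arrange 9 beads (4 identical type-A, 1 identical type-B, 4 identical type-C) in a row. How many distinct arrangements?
9! / (4! × 1! × 4!) = 630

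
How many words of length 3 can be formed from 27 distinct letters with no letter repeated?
P(27,3) = 27!/(27-3)! = 17550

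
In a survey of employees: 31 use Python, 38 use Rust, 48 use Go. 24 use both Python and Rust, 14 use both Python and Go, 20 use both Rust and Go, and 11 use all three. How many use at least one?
|A∪B∪C| = 31+38+48-24-14-20+11 = 70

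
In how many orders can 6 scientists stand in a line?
6! = 720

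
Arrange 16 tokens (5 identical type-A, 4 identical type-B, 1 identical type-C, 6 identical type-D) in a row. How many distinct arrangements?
16! / (5! × 4! × 1! × 6!) = 10090080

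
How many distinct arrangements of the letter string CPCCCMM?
7! / (4! × 2! × 1!) = 105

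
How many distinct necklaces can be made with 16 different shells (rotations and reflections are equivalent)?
(16-1)!/2 = 1307674368000/2 = 653837184000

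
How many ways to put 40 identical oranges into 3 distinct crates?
C(40+3-1, 3-1) = C(42, 2) = 861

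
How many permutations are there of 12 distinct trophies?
12! = 479001600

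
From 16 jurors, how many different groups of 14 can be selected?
C(16,14) = 16!/(14!×2!) = 120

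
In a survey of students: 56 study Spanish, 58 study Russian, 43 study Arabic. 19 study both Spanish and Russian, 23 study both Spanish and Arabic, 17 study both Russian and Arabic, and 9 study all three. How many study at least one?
|A∪B∪C| = 56+58+43-19-23-17+9 = 107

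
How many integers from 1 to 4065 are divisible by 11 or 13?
⌊4065/11⌋ + ⌊4065/13⌋ - ⌊4065/143⌋ = 369 + 312 - 28 = 653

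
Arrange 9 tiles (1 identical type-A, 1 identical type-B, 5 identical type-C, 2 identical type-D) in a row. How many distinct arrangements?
9! / (1! × 1! × 5! × 2!) = 1512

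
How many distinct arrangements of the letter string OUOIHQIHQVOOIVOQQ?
17! / (1! × 4! × 3! × 2! × 2! × 5!) = 5145940800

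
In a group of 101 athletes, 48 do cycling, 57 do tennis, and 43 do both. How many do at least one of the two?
|A∪B| = |A| + |B| - |A∩B| = 48 + 57 - 43 = 62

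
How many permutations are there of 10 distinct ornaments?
10! = 3628800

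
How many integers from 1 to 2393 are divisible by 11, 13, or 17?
⌊2393/11⌋+⌊2393/13⌋+⌊2393/17⌋ - ⌊2393/143⌋-⌊2393/187⌋-⌊2393/221⌋ + ⌊2393/2431⌋ = 217+184+140 - 16-12-10 + 0 = 503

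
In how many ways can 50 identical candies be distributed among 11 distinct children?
C(50+11-1, 11-1) = C(60, 10) = 75394027566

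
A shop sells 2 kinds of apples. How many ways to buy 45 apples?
C(45+2-1, 2-1) = C(46, 1) = 46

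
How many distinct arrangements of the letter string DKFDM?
5! / (1! × 2! × 1! × 1!) = 60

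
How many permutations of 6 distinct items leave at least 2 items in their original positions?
Exactly j fixed points: C(6,j)·!(6-j); sum over j ≥ 2 (derangement numbers via !m = (m-1)·(!(m-1) + !(m-2)): !0..!4 = 1, 0, 1, 2, 9). Σ_{j=2}^{6} C(6,j)·!(6-j) = C(6,2)·!4 + C(6,3)·!3 + C(6,4)·!2 + C(6,5)·!1 + C(6,6)·!0 = 15·9 + 20·2 + 15·1 + 6·0 + 1·1 = 191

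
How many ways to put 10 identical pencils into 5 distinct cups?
C(10+5-1, 5-1) = C(14, 4) = 1001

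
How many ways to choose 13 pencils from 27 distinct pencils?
C(27,13) = 27!/(13!×14!) = 20058300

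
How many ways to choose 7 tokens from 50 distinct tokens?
C(50,7) = 50!/(7!×43!) = 99884400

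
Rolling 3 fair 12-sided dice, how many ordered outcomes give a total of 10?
Coefficient of x^10 in (x + x² + ... + x^12)^3. By inclusion-exclusion on dice exceeding 12: Σ_j (-1)^j C(3,j)·C(10-1-12j, 2) = C(3,0)·C(9,2) = 1·36 = 36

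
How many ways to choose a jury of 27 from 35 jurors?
C(35,27) = 35!/(27!×8!) = 23535820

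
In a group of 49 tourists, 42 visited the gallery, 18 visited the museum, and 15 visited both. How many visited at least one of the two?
|A∪B| = |A| + |B| - |A∩B| = 42 + 18 - 15 = 45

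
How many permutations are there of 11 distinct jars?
11! = 39916800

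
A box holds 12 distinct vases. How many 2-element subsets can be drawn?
C(12,2) = 12!/(2!×10!) = 66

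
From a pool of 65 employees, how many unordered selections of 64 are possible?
C(65,64) = 65!/(64!×1!) = 65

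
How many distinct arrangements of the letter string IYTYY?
5! / (1! × 1! × 3!) = 20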